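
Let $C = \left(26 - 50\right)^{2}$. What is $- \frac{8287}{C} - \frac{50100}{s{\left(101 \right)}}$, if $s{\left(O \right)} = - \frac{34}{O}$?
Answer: $\frac{1457167921}{9792} \approx 1.4881 \cdot 10^{5}$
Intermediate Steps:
$C = 576$ ($C = \left(-24\right)^{2} = 576$)
$- \frac{8287}{C} - \frac{50100}{s{\left(101 \right)}} = - \frac{8287}{576} - \frac{50100}{\left(-34\right) \frac{1}{101}} = \left(-8287\right) \frac{1}{576} - \frac{50100}{\left(-34\right) \frac{1}{101}} = - \frac{8287}{576} - \frac{50100}{- \frac{34}{101}} = - \frac{8287}{576} - - \frac{2530050}{17} = - \frac{8287}{576} + \frac{2530050}{17} = \frac{1457167921}{9792}$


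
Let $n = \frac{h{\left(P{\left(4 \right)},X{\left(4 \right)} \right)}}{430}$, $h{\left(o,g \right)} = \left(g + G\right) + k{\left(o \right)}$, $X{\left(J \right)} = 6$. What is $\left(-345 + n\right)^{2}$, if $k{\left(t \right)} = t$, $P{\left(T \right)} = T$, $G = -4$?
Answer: $\frac{5501485584}{46225} \approx 1.1902 \cdot 10^{5}$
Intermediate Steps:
$h{\left(o,g \right)} = -4 + g + o$ ($h{\left(o,g \right)} = \left(g - 4\right) + o = \left(-4 + g\right) + o = -4 + g + o$)
$n = \frac{3}{215}$ ($n = \frac{-4 + 6 + 4}{430} = 6 \cdot \frac{1}{430} = \frac{3}{215} \approx 0.013953$)
$\left(-345 + n\right)^{2} = \left(-345 + \frac{3}{215}\right)^{2} = \left(- \frac{74172}{215}\right)^{2} = \frac{5501485584}{46225}$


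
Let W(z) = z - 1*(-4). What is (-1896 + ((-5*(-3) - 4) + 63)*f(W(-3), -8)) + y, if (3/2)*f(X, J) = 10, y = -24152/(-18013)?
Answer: -75726248/54039 ≈ -1401.3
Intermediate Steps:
y = 24152/18013 (y = -24152*(-1/18013) = 24152/18013 ≈ 1.3408)
W(z) = 4 + z (W(z) = z + 4 = 4 + z)
f(X, J) = 20/3 (f(X, J) = (2/3)*10 = 20/3)
(-1896 + ((-5*(-3) - 4) + 63)*f(W(-3), -8)) + y = (-1896 + ((-5*(-3) - 4) + 63)*(20/3)) + 24152/18013 = (-1896 + ((15 - 4) + 63)*(20/3)) + 24152/18013 = (-1896 + (11 + 63)*(20/3)) + 24152/18013 = (-1896 + 74*(20/3)) + 24152/18013 = (-1896 + 1480/3) + 24152/18013 = -4208/3 + 24152/18013 = -75726248/54039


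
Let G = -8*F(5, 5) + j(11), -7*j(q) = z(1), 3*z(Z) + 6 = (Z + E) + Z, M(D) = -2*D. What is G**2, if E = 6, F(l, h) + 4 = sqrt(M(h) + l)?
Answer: 307780/441 - 10720*I*sqrt(5)/21 ≈ 697.91 - 1141.5*I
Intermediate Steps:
F(l, h) = -4 + sqrt(l - 2*h) (F(l, h) = -4 + sqrt(-2*h + l) = -4 + sqrt(l - 2*h))
z(Z) = 2*Z/3 (z(Z) = -2 + ((Z + 6) + Z)/3 = -2 + ((6 + Z) + Z)/3 = -2 + (6 + 2*Z)/3 = -2 + (2 + 2*Z/3) = 2*Z/3)
j(q) = -2/21
G = 670/21 - 8*I*sqrt(5) (G = -8*(-4 + sqrt(5 - 2*5)) - 2/21 = -8*(-4 + sqrt(5 - 10)) - 2/21 = -8*(-4 + sqrt(-5)) - 2/21 = -8*(-4 + I*sqrt(5)) - 2/21 = (32 - 8*I*sqrt(5)) - 2/21 = 670/21 - 8*I*sqrt(5) ≈ 31.905 - 17.889*I)
G**2 = (670/21 - 8*I*sqrt(5))**2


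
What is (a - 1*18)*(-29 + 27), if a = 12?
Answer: 12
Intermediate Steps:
(a - 1*18)*(-29 + 27) = (12 - 1*18)*(-29 + 27) = (12 - 18)*(-2) = -6*(-2) = 12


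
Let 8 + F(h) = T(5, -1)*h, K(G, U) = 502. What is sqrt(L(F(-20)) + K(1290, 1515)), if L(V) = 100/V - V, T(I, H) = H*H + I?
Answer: sqrt(40270)/8 ≈ 25.084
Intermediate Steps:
T(I, H) = I + H**2 (T(I, H) = H**2 + I = I + H**2)
F(h) = -8 + 6*h (F(h) = -8 + (5 + (-1)**2)*h = -8 + (5 + 1)*h = -8 + 6*h)
L(V) = -V + 100/V
sqrt(L(F(-20)) + K(1290, 1515)) = sqrt((-(-8 + 6*(-20)) + 100/(-8 + 6*(-20))) + 502) = sqrt((-(-8 - 120) + 100/(-8 - 120)) + 502) = sqrt((-1*(-128) + 100/(-128)) + 502) = sqrt((128 + 100*(-1/128)) + 502) = sqrt((128 - 25/32) + 502) = sqrt(4071/32 + 502) = sqrt(20135/32) = sqrt(40270)/8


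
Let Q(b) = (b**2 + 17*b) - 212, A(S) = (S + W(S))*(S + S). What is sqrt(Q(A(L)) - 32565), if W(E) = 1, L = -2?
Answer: I*sqrt(32693) ≈ 180.81*I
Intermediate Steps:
A(S) = 2*S*(1 + S) (A(S) = (S + 1)*(S + S) = (1 + S)*(2*S) = 2*S*(1 + S))
Q(b) = -212 + b**2 + 17*b
sqrt(Q(A(L)) - 32565) = sqrt((-212 + (2*(-2)*(1 - 2))**2 + 17*(2*(-2)*(1 - 2))) - 32565) = sqrt((-212 + (2*(-2)*(-1))**2 + 17*(2*(-2)*(-1))) - 32565) = sqrt((-212 + 4**2 + 17*4) - 32565) = sqrt((-212 + 16 + 68) - 32565) = sqrt(-128 - 32565) = sqrt(-32693) = I*sqrt(32693)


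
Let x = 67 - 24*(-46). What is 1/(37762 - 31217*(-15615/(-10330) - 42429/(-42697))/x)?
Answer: 103296254342/3893774166840839 ≈ 2.6529e-5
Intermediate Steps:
x = 1171 (x = 67 + 1104 = 1171)
1/(37762 - 31217*(-15615/(-10330) - 42429/(-42697))/x) = 1/(37762 - 31217/(1171/(-15615/(-10330) - 42429/(-42697)))) = 1/(37762 - 31217/(1171/(-15615*(-1/10330) - 42429*(-1/42697)))) = 1/(37762 - 31217/(1171/(3123/2066 + 42429/42697))) = 1/(37762 - 31217/(1171/(221001045/88212002))) = 1/(37762 - 31217/(1171*(88212002/221001045))) = 1/(37762 - 31217/103296254342/221001045) = 1/(37762 - 31217*221001045/103296254342) = 1/(37762 - 6898989621765/103296254342) = 1/(3893774166840839/103296254342) = 103296254342/3893774166840839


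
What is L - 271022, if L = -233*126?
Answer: -300380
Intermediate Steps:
L = -29358
L - 271022 = -29358 - 271022 = -300380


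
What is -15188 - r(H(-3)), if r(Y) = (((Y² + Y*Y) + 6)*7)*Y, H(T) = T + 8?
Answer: -17148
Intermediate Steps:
H(T) = 8 + T
r(Y) = Y*(42 + 14*Y²) (r(Y) = (((Y² + Y²) + 6)*7)*Y = ((2*Y² + 6)*7)*Y = ((6 + 2*Y²)*7)*Y = (42 + 14*Y²)*Y = Y*(42 + 14*Y²))
-15188 - r(H(-3)) = -15188 - 14*(8 - 3)*(3 + (8 - 3)²) = -15188 - 14*5*(3 + 5²) = -15188 - 14*5*(3 + 25) = -15188 - 14*5*28 = -15188 - 1*1960 = -15188 - 1960 = -17148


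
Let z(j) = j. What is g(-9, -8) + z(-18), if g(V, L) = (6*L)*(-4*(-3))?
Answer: -594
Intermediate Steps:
g(V, L) = 72*L (g(V, L) = (6*L)*12 = 72*L)
g(-9, -8) + z(-18) = 72*(-8) - 18 = -576 - 18 = -594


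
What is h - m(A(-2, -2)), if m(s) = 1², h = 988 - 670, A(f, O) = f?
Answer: 317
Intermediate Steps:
h = 318
m(s) = 1
h - m(A(-2, -2)) = 318 - 1*1 = 318 - 1 = 317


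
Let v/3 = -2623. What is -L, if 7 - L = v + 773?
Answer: -7103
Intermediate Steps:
v = -7869 (v = 3*(-2623) = -7869)
L = 7103 (L = 7 - (-7869 + 773) = 7 - 1*(-7096) = 7 + 7096 = 7103)
-L = -1*7103 = -7103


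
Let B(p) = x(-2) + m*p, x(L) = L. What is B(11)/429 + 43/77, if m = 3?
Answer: 1894/3003 ≈ 0.63070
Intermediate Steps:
B(p) = -2 + 3*p
B(11)/429 + 43/77 = (-2 + 3*11)/429 + 43/77 = (-2 + 33)*(1/429) + 43*(1/77) = 31*(1/429) + 43/77 = 31/429 + 43/77 = 1894/3003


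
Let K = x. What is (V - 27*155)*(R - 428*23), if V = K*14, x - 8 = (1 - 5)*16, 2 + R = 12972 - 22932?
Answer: 98416014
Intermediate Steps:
R = -9962 (R = -2 + (12972 - 22932) = -2 - 9960 = -9962)
x = -56 (x = 8 + (1 - 5)*16 = 8 - 4*16 = 8 - 64 = -56)
K = -56
V = -784 (V = -56*14 = -784)
(V - 27*155)*(R - 428*23) = (-784 - 27*155)*(-9962 - 428*23) = (-784 - 4185)*(-9962 - 9844) = -4969*(-19806) = 98416014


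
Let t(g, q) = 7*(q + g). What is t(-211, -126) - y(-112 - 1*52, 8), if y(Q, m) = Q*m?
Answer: -1047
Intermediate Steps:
t(g, q) = 7*g + 7*q (t(g, q) = 7*(g + q) = 7*g + 7*q)
t(-211, -126) - y(-112 - 1*52, 8) = (7*(-211) + 7*(-126)) - (-112 - 1*52)*8 = (-1477 - 882) - (-112 - 52)*8 = -2359 - (-164)*8 = -2359 - 1*(-1312) = -2359 + 1312 = -1047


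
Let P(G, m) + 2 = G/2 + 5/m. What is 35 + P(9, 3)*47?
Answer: 1385/6 ≈ 230.83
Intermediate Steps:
P(G, m) = -2 + G/2 + 5/m (P(G, m) = -2 + (G/2 + 5/m) = -2 + G/2 + 5/m)
35 + P(9, 3)*47 = 35 + (-2 + (½)*9 + 5/3)*47 = 35 + (-2 + 9/2 + 5*(⅓))*47 = 35 + (-2 + 9/2 + 5/3)*47 = 35 + (25/6)*47 = 35 + 1175/6 = 1385/6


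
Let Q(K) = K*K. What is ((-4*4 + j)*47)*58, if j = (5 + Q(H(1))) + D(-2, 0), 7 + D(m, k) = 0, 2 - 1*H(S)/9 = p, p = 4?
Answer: 834156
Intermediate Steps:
H(S) = -18 (H(S) = 18 - 9*4 = 18 - 36 = -18)
D(m, k) = -7 (D(m, k) = -7 + 0 = -7)
Q(K) = K²
j = 322 (j = (5 + (-18)²) - 7 = (5 + 324) - 7 = 329 - 7 = 322)
((-4*4 + j)*47)*58 = ((-4*4 + 322)*47)*58 = ((-16 + 322)*47)*58 = (306*47)*58 = 14382*58 = 834156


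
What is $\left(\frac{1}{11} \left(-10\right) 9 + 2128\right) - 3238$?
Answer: $- \frac{12300}{11} \approx -1118.2$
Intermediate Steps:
$\left(\frac{1}{11} \left(-10\right) 9 + 2128\right) - 3238 = \left(\left(- \frac{10}{11}\right) 9 + 2128\right) - 3238 = \left(- \frac{90}{11} + 2128\right) - 3238 = \frac{23318}{11} - 3238 = - \frac{12300}{11}$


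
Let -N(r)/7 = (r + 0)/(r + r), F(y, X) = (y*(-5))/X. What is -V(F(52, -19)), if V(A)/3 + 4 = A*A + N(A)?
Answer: -389355/722 ≈ -539.27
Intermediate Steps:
F(y, X) = -5*y/X (F(y, X) = (-5*y)/X = -5*y/X)
N(r) = -7/2 (N(r) = -7*(r + 0)/(r + r) = -7*r/(2*r) = -7*r*1/(2*r) = -7*½ = -7/2)
V(A) = -45/2 + 3*A² (V(A) = -12 + 3*(A*A - 7/2) = -12 + 3*(A² - 7/2) = -12 + 3*(-7/2 + A²) = -12 + (-21/2 + 3*A²) = -45/2 + 3*A²)
-V(F(52, -19)) = -(-45/2 + 3*(-5*52/(-19))²) = -(-45/2 + 3*(-5*52*(-1/19))²) = -(-45/2 + 3*(260/19)²) = -(-45/2 + 3*(67600/361)) = -(-45/2 + 202800/361) = -1*389355/722 = -389355/722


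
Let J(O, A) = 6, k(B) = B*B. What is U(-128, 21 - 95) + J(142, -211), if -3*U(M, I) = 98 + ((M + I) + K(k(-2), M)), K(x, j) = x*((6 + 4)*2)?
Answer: 14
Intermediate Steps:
k(B) = B**2
K(x, j) = 20*x (K(x, j) = x*(10*2) = x*20 = 20*x)
U(M, I) = -178/3 - I/3 - M/3 (U(M, I) = -(98 + ((M + I) + 20*(-2)**2))/3 = -(98 + ((I + M) + 20*4))/3 = -(98 + ((I + M) + 80))/3 = -(98 + (80 + I + M))/3 = -(178 + I + M)/3 = -178/3 - I/3 - M/3)
U(-128, 21 - 95) + J(142, -211) = (-178/3 - (21 - 95)/3 - 1/3*(-128)) + 6 = (-178/3 - 1/3*(-74) + 128/3) + 6 = (-178/3 + 74/3 + 128/3) + 6 = 8 + 6 = 14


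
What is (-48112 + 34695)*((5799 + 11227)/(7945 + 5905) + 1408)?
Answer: -130935335721/6925 ≈ -1.8908e+7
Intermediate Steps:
(-48112 + 34695)*((5799 + 11227)/(7945 + 5905) + 1408) = -13417*(17026/13850 + 1408) = -13417*(17026*(1/13850) + 1408) = -13417*(8513/6925 + 1408) = -13417*9758913/6925 = -130935335721/6925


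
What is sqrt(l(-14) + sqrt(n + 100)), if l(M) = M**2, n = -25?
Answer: sqrt(196 + 5*sqrt(3)) ≈ 14.306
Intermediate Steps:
sqrt(l(-14) + sqrt(n + 100)) = sqrt((-14)**2 + sqrt(-25 + 100)) = sqrt(196 + sqrt(75)) = sqrt(196 + 5*sqrt(3))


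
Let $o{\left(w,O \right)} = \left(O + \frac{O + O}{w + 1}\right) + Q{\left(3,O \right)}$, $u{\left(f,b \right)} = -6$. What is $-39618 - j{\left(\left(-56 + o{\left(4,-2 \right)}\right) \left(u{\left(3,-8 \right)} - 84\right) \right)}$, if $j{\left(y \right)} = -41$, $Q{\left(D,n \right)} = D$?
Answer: $-39577$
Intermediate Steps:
$o{\left(w,O \right)} = 3 + O + \frac{2 O}{1 + w}$ ($o{\left(w,O \right)} = \left(O + \frac{O + O}{w + 1}\right) + 3 = \left(O + \frac{2 O}{1 + w}\right) + 3 = 3 + O + \frac{2 O}{1 + w}$)
$-39618 - j{\left(\left(-56 + o{\left(4,-2 \right)}\right) \left(u{\left(3,-8 \right)} - 84\right) \right)} = -39618 - -41 = -39618 + 41 = -39577$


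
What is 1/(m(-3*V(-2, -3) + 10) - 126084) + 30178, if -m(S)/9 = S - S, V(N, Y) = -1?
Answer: 3804962951/126084 ≈ 30178.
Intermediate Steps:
m(S) = 0 (m(S) = -9*(S - S) = -9*0 = 0)
1/(m(-3*V(-2, -3) + 10) - 126084) + 30178 = 1/(0 - 126084) + 30178 = 1/(-126084) + 30178 = -1/126084 + 30178 = 3804962951/126084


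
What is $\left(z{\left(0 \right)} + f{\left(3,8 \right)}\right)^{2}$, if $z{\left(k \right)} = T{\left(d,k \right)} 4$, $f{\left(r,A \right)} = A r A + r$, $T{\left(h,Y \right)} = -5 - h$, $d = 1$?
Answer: $29241$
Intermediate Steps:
$f{\left(r,A \right)} = r + r A^{2}$ ($f{\left(r,A \right)} = r A^{2} + r = r + r A^{2}$)
$z{\left(k \right)} = -24$ ($z{\left(k \right)} = \left(-5 - 1\right) 4 = \left(-6\right) 4 = -24$)
$\left(z{\left(0 \right)} + f{\left(3,8 \right)}\right)^{2} = \left(-24 + 3 \left(1 + 8^{2}\right)\right)^{2} = \left(-24 + 3 \left(1 + 64\right)\right)^{2} = \left(-24 + 3 \cdot 65\right)^{2} = \left(-24 + 195\right)^{2} = 171^{2} = 29241$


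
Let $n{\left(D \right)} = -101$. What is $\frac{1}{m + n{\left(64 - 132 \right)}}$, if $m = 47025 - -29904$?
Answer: $\frac{1}{76828} \approx 1.3016 \cdot 10^{-5}$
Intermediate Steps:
$m = 76929$ ($m = 47025 + 29904 = 76929$)
$\frac{1}{m + n{\left(64 - 132 \right)}} = \frac{1}{76929 - 101} = \frac{1}{76828}$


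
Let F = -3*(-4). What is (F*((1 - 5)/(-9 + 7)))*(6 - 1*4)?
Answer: 48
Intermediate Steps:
F = 12
(F*((1 - 5)/(-9 + 7)))*(6 - 1*4) = (12*((1 - 5)/(-9 + 7)))*(6 - 1*4) = (12*(-4/(-2)))*(6 - 4) = (12*(-4*(-½)))*2 = (12*2)*2 = 24*2 = 48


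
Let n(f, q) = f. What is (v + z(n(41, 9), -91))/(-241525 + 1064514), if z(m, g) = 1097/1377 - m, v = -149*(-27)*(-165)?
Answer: -914101075/1133255853 ≈ -0.80661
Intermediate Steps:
v = -663795 (v = 4023*(-165) = -663795)
z(m, g) = 1097/1377 - m (z(m, g) = 1097*(1/1377) - m = 1097/1377 - m)
(v + z(n(41, 9), -91))/(-241525 + 1064514) = (-663795 + (1097/1377 - 1*41))/(-241525 + 1064514) = (-663795 + (1097/1377 - 41))/822989 = (-663795 - 55360/1377)*(1/822989) = -914101075/1377*1/822989 = -914101075/1133255853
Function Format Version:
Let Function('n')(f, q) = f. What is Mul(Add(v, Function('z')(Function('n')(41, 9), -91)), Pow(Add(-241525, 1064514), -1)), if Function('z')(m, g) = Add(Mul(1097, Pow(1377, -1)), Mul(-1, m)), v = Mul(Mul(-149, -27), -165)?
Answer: Rational(-914101075, 1133255853) ≈ -0.80661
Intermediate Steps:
v = -663795 (v = Mul(4023, -165) = -663795)
Function('z')(m, g) = Add(Rational(1097, 1377), Mul(-1, m)) (Function('z')(m, g) = Add(Mul(1097, Rational(1, 1377)), Mul(-1, m)) = Add(Rational(1097, 1377), Mul(-1, m)))
Mul(Add(v, Function('z')(Function('n')(41, 9), -91)), Pow(Add(-241525, 1064514), -1)) = Mul(Add(-663795, Add(Rational(1097, 1377), Mul(-1, 41))), Pow(Add(-241525, 1064514), -1)) = Mul(Add(-663795, Add(Rational(1097, 1377), -41)), Pow(822989, -1)) = Mul(Add(-663795, Rational(-55360, 1377)), Rational(1, 822989)) = Mul(Rational(-914101075, 1377), Rational(1, 822989)) = Rational(-914101075, 1133255853)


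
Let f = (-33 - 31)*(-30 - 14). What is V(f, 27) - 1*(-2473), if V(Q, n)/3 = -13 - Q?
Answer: -6014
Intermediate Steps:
f = 2816 (f = -64*(-44) = 2816)
V(Q, n) = -39 - 3*Q (V(Q, n) = 3*(-13 - Q) = -39 - 3*Q)
V(f, 27) - 1*(-2473) = (-39 - 3*2816) - 1*(-2473) = (-39 - 8448) + 2473 = -8487 + 2473 = -6014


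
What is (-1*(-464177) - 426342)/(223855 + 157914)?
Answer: 37835/381769 ≈ 0.099104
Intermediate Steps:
(-1*(-464177) - 426342)/(223855 + 157914) = (464177 - 426342)/381769 = 37835*(1/381769) = 37835/381769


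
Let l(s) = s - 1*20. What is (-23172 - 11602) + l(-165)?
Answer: -34959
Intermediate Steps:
l(s) = -20 + s (l(s) = s - 20 = -20 + s)
(-23172 - 11602) + l(-165) = (-23172 - 11602) + (-20 - 165) = -34774 - 185 = -34959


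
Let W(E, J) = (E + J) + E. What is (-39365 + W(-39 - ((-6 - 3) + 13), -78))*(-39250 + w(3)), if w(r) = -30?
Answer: 1552699120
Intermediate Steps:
W(E, J) = J + 2*E
(-39365 + W(-39 - ((-6 - 3) + 13), -78))*(-39250 + w(3)) = (-39365 + (-78 + 2*(-39 - ((-6 - 3) + 13))))*(-39250 - 30) = (-39365 + (-78 + 2*(-39 - (-9 + 13))))*(-39280) = (-39365 + (-78 + 2*(-39 - 1*4)))*(-39280) = (-39365 + (-78 + 2*(-39 - 4)))*(-39280) = (-39365 + (-78 + 2*(-43)))*(-39280) = (-39365 + (-78 - 86))*(-39280) = (-39365 - 164)*(-39280) = -39529*(-39280) = 1552699120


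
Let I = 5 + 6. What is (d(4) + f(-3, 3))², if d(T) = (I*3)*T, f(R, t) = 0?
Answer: 17424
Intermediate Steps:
I = 11
d(T) = 33*T (d(T) = (11*3)*T = 33*T)
(d(4) + f(-3, 3))² = (33*4 + 0)² = (132 + 0)² = 132² = 17424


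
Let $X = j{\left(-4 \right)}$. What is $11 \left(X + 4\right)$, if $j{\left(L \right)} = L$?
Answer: $0$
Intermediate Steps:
$X = -4$
$11 \left(X + 4\right) = 11 \left(-4 + 4\right) = 11 \cdot 0 = 0$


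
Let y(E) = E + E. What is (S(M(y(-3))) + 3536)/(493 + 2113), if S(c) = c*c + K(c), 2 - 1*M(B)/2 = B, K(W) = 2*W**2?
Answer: 2152/1303 ≈ 1.6516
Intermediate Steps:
y(E) = 2*E
M(B) = 4 - 2*B
S(c) = 3*c**2 (S(c) = c*c + 2*c**2 = c**2 + 2*c**2 = 3*c**2)
(S(M(y(-3))) + 3536)/(493 + 2113) = (3*(4 - 4*(-3))**2 + 3536)/(493 + 2113) = (3*(4 - 2*(-6))**2 + 3536)/2606 = (3*(4 + 12)**2 + 3536)*(1/2606) = (3*16**2 + 3536)*(1/2606) = (3*256 + 3536)*(1/2606) = (768 + 3536)*(1/2606) = 4304*(1/2606) = 2152/1303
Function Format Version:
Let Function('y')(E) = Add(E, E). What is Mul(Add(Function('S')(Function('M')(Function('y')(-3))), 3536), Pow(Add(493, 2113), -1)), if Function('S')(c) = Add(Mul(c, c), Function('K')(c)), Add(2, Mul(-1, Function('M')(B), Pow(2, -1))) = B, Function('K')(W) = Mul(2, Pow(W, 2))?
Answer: Rational(2152, 1303) ≈ 1.6516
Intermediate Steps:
Function('y')(E) = Mul(2, E)
Function('M')(B) = Add(4, Mul(-2, B))
Function('S')(c) = Mul(3, Pow(c, 2)) (Function('S')(c) = Add(Mul(c, c), Mul(2, Pow(c, 2))) = Add(Pow(c, 2), Mul(2, Pow(c, 2))) = Mul(3, Pow(c, 2)))
Mul(Add(Function('S')(Function('M')(Function('y')(-3))), 3536), Pow(Add(493, 2113), -1)) = Mul(Add(Mul(3, Pow(Add(4, Mul(-2, Mul(2, -3))), 2)), 3536), Pow(Add(493, 2113), -1)) = Mul(Add(Mul(3, Pow(Add(4, Mul(-2, -6)), 2)), 3536), Pow(2606, -1)) = Mul(Add(Mul(3, Pow(Add(4, 12), 2)), 3536), Rational(1, 2606)) = Mul(Add(Mul(3, Pow(16, 2)), 3536), Rational(1, 2606)) = Mul(Add(Mul(3, 256), 3536), Rational(1, 2606)) = Mul(Add(768, 3536), Rational(1, 2606)) = Mul(4304, Rational(1, 2606)) = Rational(2152, 1303)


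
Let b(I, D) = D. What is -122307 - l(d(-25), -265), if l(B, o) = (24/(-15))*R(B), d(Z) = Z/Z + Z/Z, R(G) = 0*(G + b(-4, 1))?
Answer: -122307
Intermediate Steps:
R(G) = 0 (R(G) = 0*(G + 1) = 0*(1 + G) = 0)
d(Z) = 2 (d(Z) = 1 + 1 = 2)
l(B, o) = 0 (l(B, o) = (24/(-15))*0 = (24*(-1/15))*0 = -8/5*0 = 0)
-122307 - l(d(-25), -265) = -122307 - 1*0 = -122307 + 0 = -122307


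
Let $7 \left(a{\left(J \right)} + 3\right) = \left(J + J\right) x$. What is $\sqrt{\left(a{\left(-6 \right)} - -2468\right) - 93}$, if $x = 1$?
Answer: $\frac{4 \sqrt{7259}}{7} \approx 48.686$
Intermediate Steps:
$a{\left(J \right)} = -3 + \frac{2 J}{7}$ ($a{\left(J \right)} = -3 + \frac{\left(J + J\right) 1}{7} = -3 + \frac{2 J 1}{7} = -3 + \frac{2 J}{7}$)
$\sqrt{\left(a{\left(-6 \right)} - -2468\right) - 93} = \sqrt{\left(\left(-3 + \frac{2}{7} \left(-6\right)\right) - -2468\right) - 93} = \sqrt{\left(\left(-3 - \frac{12}{7}\right) + 2468\right) - 93} = \sqrt{\left(- \frac{33}{7} + 2468\right) - 93} = \sqrt{\frac{17243}{7} - 93} = \sqrt{\frac{16592}{7}} = \frac{4 \sqrt{7259}}{7}$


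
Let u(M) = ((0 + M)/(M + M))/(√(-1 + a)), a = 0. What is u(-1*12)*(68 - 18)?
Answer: -25*I ≈ -25.0*I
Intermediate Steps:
u(M) = -I/2 (u(M) = ((0 + M)/(M + M))/(√(-1 + 0)) = (M/((2*M)))/(√(-1)) = (M*(1/(2*M)))/I = (-I)/2 = -I/2)
u(-1*12)*(68 - 18) = (-I/2)*(68 - 18) = -I/2*50 = -25*I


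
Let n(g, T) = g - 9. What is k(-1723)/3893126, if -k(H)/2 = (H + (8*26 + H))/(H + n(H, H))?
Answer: -3238/6725375165 ≈ -4.8146e-7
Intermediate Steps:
n(g, T) = -9 + g
k(H) = -2*(208 + 2*H)/(-9 + 2*H) (k(H) = -2*(H + (8*26 + H))/(H + (-9 + H)) = -2*(H + (208 + H))/(-9 + 2*H) = -2*(208 + 2*H)/(-9 + 2*H))
k(-1723)/3893126 = (4*(-104 - 1*(-1723))/(-9 + 2*(-1723)))/3893126 = (4*(-104 + 1723)/(-9 - 3446))*(1/3893126) = (4*1619/(-3455))*(1/3893126) = (4*(-1/3455)*1619)*(1/3893126) = -6476/3455*1/3893126 = -3238/6725375165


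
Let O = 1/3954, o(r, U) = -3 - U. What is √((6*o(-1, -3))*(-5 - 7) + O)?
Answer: √3954/3954 ≈ 0.015903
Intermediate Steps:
O = 1/3954 ≈ 0.00025291
√((6*o(-1, -3))*(-5 - 7) + O) = √((6*(-3 - 1*(-3)))*(-5 - 7) + 1/3954) = √((6*(-3 + 3))*(-12) + 1/3954) = √((6*0)*(-12) + 1/3954) = √(0*(-12) + 1/3954) = √(0 + 1/3954) = √(1/3954) = √3954/3954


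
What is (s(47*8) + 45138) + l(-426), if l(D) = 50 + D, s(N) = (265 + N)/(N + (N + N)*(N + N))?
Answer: 25329921201/565880 ≈ 44762.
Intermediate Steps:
s(N) = (265 + N)/(N + 4*N**2) (s(N) = (265 + N)/(N + (2*N)*(2*N)) = (265 + N)/(N + 4*N**2))
(s(47*8) + 45138) + l(-426) = ((265 + 47*8)/(((47*8))*(1 + 4*(47*8))) + 45138) + (50 - 426) = ((265 + 376)/(376*(1 + 4*376)) + 45138) - 376 = ((1/376)*641/(1 + 1504) + 45138) - 376 = ((1/376)*641/1505 + 45138) - 376 = ((1/376)*(1/1505)*641 + 45138) - 376 = (641/565880 + 45138) - 376 = 25542692081/565880 - 376 = 25329921201/565880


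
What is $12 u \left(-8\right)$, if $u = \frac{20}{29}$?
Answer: $- \frac{1920}{29} \approx -66.207$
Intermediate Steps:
$u = \frac{20}{29}$ ($u = 20 \cdot \frac{1}{29} = \frac{20}{29} \approx 0.68966$)
$12 u \left(-8\right) = 12 \cdot \frac{20}{29} \left(-8\right) = \frac{240}{29} \left(-8\right) = - \frac{1920}{29}$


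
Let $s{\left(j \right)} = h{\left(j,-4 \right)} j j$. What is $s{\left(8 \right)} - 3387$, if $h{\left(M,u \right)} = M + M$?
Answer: $-2363$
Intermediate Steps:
$h{\left(M,u \right)} = 2 M$
$s{\left(j \right)} = 2 j^{3}$ ($s{\left(j \right)} = 2 j j j = 2 j^{2} j = 2 j^{3}$)
$s{\left(8 \right)} - 3387 = 2 \cdot 8^{3} - 3387 = 2 \cdot 512 - 3387 = 1024 - 3387 = -2363$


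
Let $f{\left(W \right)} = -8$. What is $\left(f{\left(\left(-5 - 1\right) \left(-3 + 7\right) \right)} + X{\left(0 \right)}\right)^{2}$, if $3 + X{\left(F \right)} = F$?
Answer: $121$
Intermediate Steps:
$X{\left(F \right)} = -3 + F$
$\left(f{\left(\left(-5 - 1\right) \left(-3 + 7\right) \right)} + X{\left(0 \right)}\right)^{2} = \left(-8 + \left(-3 + 0\right)\right)^{2} = \left(-8 - 3\right)^{2} = \left(-11\right)^{2} = 121$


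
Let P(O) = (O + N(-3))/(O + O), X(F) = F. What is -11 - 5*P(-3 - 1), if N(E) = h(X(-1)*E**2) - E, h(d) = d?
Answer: -69/4 ≈ -17.250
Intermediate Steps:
N(E) = -E - E**2 (N(E) = -E**2 - E = -E - E**2)
P(O) = (-6 + O)/(2*O) (P(O) = (O - 3*(-1 - 1*(-3)))/(O + O) = (O - 3*(-1 + 3))/((2*O)) = (O - 3*2)*(1/(2*O)) = (O - 6)*(1/(2*O)) = (-6 + O)*(1/(2*O)) = (-6 + O)/(2*O))
-11 - 5*P(-3 - 1) = -11 - 5*(-6 + (-3 - 1))/(2*(-3 - 1)) = -11 - 5*(-6 - 4)/(2*(-4)) = -11 - 5*(-1)*(-10)/(2*4) = -11 - 5*5/4 = -11 - 25/4 = -69/4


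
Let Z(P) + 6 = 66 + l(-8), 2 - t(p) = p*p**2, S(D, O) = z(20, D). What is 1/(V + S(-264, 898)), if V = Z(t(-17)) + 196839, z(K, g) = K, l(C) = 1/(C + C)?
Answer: 16/3150703 ≈ 5.0782e-6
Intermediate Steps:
l(C) = 1/(2*C)
S(D, O) = 20
t(p) = 2 - p**3 (t(p) = 2 - p*p**2 = 2 - p**3)
Z(P) = 959/16 (Z(P) = -6 + (66 + (1/2)/(-8)) = -6 + (66 + (1/2)*(-1/8)) = -6 + (66 - 1/16) = -6 + 1055/16 = 959/16)
V = 3150383/16 (V = 959/16 + 196839 = 3150383/16 ≈ 1.9690e+5)
1/(V + S(-264, 898)) = 1/(3150383/16 + 20) = 1/(3150703/16) = 16/3150703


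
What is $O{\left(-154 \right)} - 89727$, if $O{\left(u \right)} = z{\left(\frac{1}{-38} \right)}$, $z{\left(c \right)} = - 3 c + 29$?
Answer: $- \frac{3408521}{38} \approx -89698.0$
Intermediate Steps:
$z{\left(c \right)} = 29 - 3 c$
$O{\left(u \right)} = \frac{1105}{38}$ ($O{\left(u \right)} = 29 - \frac{3}{-38} = 29 - - \frac{3}{38} = 29 + \frac{3}{38} = \frac{1105}{38}$)
$O{\left(-154 \right)} - 89727 = \frac{1105}{38} - 89727 = - \frac{3408521}{38}$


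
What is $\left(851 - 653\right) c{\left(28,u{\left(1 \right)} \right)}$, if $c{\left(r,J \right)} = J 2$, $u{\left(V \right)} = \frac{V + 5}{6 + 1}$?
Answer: $\frac{2376}{7} \approx 339.43$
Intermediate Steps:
$u{\left(V \right)} = \frac{5}{7} + \frac{V}{7}$ ($u{\left(V \right)} = \frac{5 + V}{7} = \left(5 + V\right) \frac{1}{7} = \frac{5}{7} + \frac{V}{7}$)
$c{\left(r,J \right)} = 2 J$
$\left(851 - 653\right) c{\left(28,u{\left(1 \right)} \right)} = \left(851 - 653\right) 2 \left(\frac{5}{7} + \frac{1}{7} \cdot 1\right) = 198 \cdot 2 \left(\frac{5}{7} + \frac{1}{7}\right) = 198 \cdot 2 \cdot \frac{6}{7} = 198 \cdot \frac{12}{7} = \frac{2376}{7}$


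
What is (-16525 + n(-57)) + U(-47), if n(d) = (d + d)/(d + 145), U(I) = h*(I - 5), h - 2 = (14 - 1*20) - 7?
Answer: -701989/44 ≈ -15954.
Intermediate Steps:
h = -11 (h = 2 + ((14 - 1*20) - 7) = 2 + ((14 - 20) - 7) = 2 + (-6 - 7) = 2 - 13 = -11)
U(I) = 55 - 11*I (U(I) = -11*(I - 5) = -11*(-5 + I) = 55 - 11*I)
n(d) = 2*d/(145 + d) (n(d) = (2*d)/(145 + d) = 2*d/(145 + d))
(-16525 + n(-57)) + U(-47) = (-16525 + 2*(-57)/(145 - 57)) + (55 - 11*(-47)) = (-16525 + 2*(-57)/88) + (55 + 517) = (-16525 + 2*(-57)*(1/88)) + 572 = (-16525 - 57/44) + 572 = -727157/44 + 572 = -701989/44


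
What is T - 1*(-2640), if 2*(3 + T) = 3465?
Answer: 8739/2 ≈ 4369.5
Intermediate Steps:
T = 3459/2 (T = -3 + (½)*3465 = -3 + 3465/2 = 3459/2 ≈ 1729.5)
T - 1*(-2640) = 3459/2 - 1*(-2640) = 3459/2 + 2640 = 8739/2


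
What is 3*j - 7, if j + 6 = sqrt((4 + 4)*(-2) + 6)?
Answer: -25 + 3*I*sqrt(10) ≈ -25.0 + 9.4868*I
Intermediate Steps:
j = -6 + I*sqrt(10) (j = -6 + sqrt((4 + 4)*(-2) + 6) = -6 + sqrt(8*(-2) + 6) = -6 + sqrt(-16 + 6) = -6 + sqrt(-10) = -6 + I*sqrt(10) ≈ -6.0 + 3.1623*I)
3*j - 7 = 3*(-6 + I*sqrt(10)) - 7 = (-18 + 3*I*sqrt(10)) - 7 = -25 + 3*I*sqrt(10)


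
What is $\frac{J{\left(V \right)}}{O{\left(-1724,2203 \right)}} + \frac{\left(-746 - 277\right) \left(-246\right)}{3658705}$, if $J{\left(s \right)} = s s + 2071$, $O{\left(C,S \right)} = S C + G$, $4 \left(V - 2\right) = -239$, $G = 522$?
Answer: $\frac{2994814349443}{44459997767200} \approx 0.06736$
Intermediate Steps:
$V = - \frac{231}{4}$ ($V = 2 + \frac{1}{4} \left(-239\right) = 2 - \frac{239}{4} = - \frac{231}{4} \approx -57.75$)
$O{\left(C,S \right)} = 522 + C S$ ($O{\left(C,S \right)} = S C + 522 = C S + 522 = 522 + C S$)
$J{\left(s \right)} = 2071 + s^{2}$ ($J{\left(s \right)} = s^{2} + 2071 = 2071 + s^{2}$)
$\frac{J{\left(V \right)}}{O{\left(-1724,2203 \right)}} + \frac{\left(-746 - 277\right) \left(-246\right)}{3658705} = \frac{2071 + \left(- \frac{231}{4}\right)^{2}}{522 - 3797972} + \frac{\left(-746 - 277\right) \left(-246\right)}{3658705} = \frac{2071 + \frac{53361}{16}}{522 - 3797972} + \left(-1023\right) \left(-246\right) \frac{1}{3658705} = \frac{86497}{16 \left(-3797450\right)} + 251658 \cdot \frac{1}{3658705} = \frac{86497}{16} \left(- \frac{1}{3797450}\right) + \frac{251658}{3658705} = - \frac{86497}{60759200} + \frac{251658}{3658705} = \frac{2994814349443}{44459997767200}$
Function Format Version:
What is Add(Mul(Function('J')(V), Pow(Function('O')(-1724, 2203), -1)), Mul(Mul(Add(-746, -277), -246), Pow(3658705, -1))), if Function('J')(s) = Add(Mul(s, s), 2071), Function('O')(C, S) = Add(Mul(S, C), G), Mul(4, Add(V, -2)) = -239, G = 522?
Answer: Rational(2994814349443, 44459997767200) ≈ 0.067360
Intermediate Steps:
V = Rational(-231, 4) (V = Add(2, Mul(Rational(1, 4), -239)) = Add(2, Rational(-239, 4)) = Rational(-231, 4) ≈ -57.750)
Function('O')(C, S) = Add(522, Mul(C, S)) (Function('O')(C, S) = Add(Mul(S, C), 522) = Add(Mul(C, S), 522) = Add(522, Mul(C, S)))
Function('J')(s) = Add(2071, Pow(s, 2)) (Function('J')(s) = Add(Pow(s, 2), 2071) = Add(2071, Pow(s, 2)))
Add(Mul(Function('J')(V), Pow(Function('O')(-1724, 2203), -1)), Mul(Mul(Add(-746, -277), -246), Pow(3658705, -1))) = Add(Mul(Add(2071, Pow(Rational(-231, 4), 2)), Pow(Add(522, Mul(-1724, 2203)), -1)), Mul(Mul(Add(-746, -277), -246), Pow(3658705, -1))) = Add(Mul(Add(2071, Rational(53361, 16)), Pow(Add(522, -3797972), -1)), Mul(Mul(-1023, -246), Rational(1, 3658705))) = Add(Mul(Rational(86497, 16), Pow(-3797450, -1)), Mul(251658, Rational(1, 3658705))) = Add(Mul(Rational(86497, 16), Rational(-1, 3797450)), Rational(251658, 3658705)) = Add(Rational(-86497, 60759200), Rational(251658, 3658705)) = Rational(2994814349443, 44459997767200)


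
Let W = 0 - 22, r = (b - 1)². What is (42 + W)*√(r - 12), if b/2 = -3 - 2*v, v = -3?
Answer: 20*√13 ≈ 72.111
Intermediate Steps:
b = 6 (b = 2*(-3 - 2*(-3)) = 2*(-3 + 6) = 2*3 = 6)
r = 25 (r = (6 - 1)² = 5² = 25)
W = -22
(42 + W)*√(r - 12) = (42 - 22)*√(25 - 12) = 20*√13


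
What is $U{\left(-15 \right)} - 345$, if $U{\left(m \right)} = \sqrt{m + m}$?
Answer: $-345 + i \sqrt{30} \approx -345.0 + 5.4772 i$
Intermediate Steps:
$U{\left(m \right)} = \sqrt{2} \sqrt{m}$ ($U{\left(m \right)} = \sqrt{2 m} = \sqrt{2} \sqrt{m}$)
$U{\left(-15 \right)} - 345 = \sqrt{2} \sqrt{-15} - 345 = \sqrt{2} i \sqrt{15} - 345 = i \sqrt{30} - 345 = -345 + i \sqrt{30}$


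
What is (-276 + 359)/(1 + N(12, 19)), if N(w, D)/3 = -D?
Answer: -83/56 ≈ -1.4821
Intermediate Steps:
N(w, D) = -3*D (N(w, D) = 3*(-D) = -3*D)
(-276 + 359)/(1 + N(12, 19)) = (-276 + 359)/(1 - 3*19) = 83/(1 - 57) = 83/(-56) = 83*(-1/56) = -83/56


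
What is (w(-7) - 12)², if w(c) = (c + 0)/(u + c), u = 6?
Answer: 25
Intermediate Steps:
w(c) = c/(6 + c) (w(c) = (c + 0)/(6 + c) = c/(6 + c))
(w(-7) - 12)² = (-7/(6 - 7) - 12)² = (-7/(-1) - 12)² = (-7*(-1) - 12)² = (7 - 12)² = (-5)² = 25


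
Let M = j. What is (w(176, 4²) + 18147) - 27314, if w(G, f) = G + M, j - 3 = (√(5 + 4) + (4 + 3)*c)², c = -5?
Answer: -7964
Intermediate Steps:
j = 1027 (j = 3 + (√(5 + 4) + (4 + 3)*(-5))² = 3 + (√9 + 7*(-5))² = 3 + (3 - 35)² = 3 + (-32)² = 3 + 1024 = 1027)
M = 1027
w(G, f) = 1027 + G (w(G, f) = G + 1027 = 1027 + G)
(w(176, 4²) + 18147) - 27314 = ((1027 + 176) + 18147) - 27314 = (1203 + 18147) - 27314 = 19350 - 27314 = -7964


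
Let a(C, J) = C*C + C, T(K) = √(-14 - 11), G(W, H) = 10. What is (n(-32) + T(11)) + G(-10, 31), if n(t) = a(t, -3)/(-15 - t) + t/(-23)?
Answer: 27270/391 + 5*I ≈ 69.744 + 5.0*I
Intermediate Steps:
T(K) = 5*I (T(K) = √(-25) = 5*I)
a(C, J) = C + C² (a(C, J) = C² + C = C + C²)
n(t) = -t/23 + t*(1 + t)/(-15 - t) (n(t) = (t*(1 + t))/(-15 - t) + t/(-23) = t*(1 + t)/(-15 - t) + t*(-1/23) = t*(1 + t)/(-15 - t) - t/23 = -t/23 + t*(1 + t)/(-15 - t))
(n(-32) + T(11)) + G(-10, 31) = ((2/23)*(-32)*(-19 - 12*(-32))/(15 - 32) + 5*I) + 10 = ((2/23)*(-32)*(-19 + 384)/(-17) + 5*I) + 10 = ((2/23)*(-32)*(-1/17)*365 + 5*I) + 10 = (23360/391 + 5*I) + 10 = 27270/391 + 5*I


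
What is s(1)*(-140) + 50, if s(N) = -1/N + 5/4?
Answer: 15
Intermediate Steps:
s(N) = 5/4 - 1/N (s(N) = -1/N + 5*(¼) = -1/N + 5/4 = 5/4 - 1/N)
s(1)*(-140) + 50 = (5/4 - 1/1)*(-140) + 50 = (5/4 - 1*1)*(-140) + 50 = (5/4 - 1)*(-140) + 50 = (¼)*(-140) + 50 = -35 + 50 = 15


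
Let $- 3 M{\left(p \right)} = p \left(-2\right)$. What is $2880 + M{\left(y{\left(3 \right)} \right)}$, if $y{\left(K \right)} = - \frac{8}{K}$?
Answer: $\frac{25904}{9} \approx 2878.2$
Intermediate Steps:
$M{\left(p \right)} = \frac{2 p}{3}$ ($M{\left(p \right)} = - \frac{p \left(-2\right)}{3} = - \frac{\left(-2\right) p}{3} = \frac{2 p}{3}$)
$2880 + M{\left(y{\left(3 \right)} \right)} = 2880 + \frac{2 \left(- \frac{8}{3}\right)}{3} = 2880 + \frac{2 \left(\left(-8\right) \frac{1}{3}\right)}{3} = 2880 + \frac{2}{3} \left(- \frac{8}{3}\right) = 2880 - \frac{16}{9} = \frac{25904}{9}$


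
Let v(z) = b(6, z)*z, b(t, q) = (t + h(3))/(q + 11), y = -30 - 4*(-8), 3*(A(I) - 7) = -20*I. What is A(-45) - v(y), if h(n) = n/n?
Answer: 3977/13 ≈ 305.92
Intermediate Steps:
h(n) = 1
A(I) = 7 - 20*I/3 (A(I) = 7 + (-20*I)/3 = 7 - 20*I/3)
y = 2 (y = -30 - 1*(-32) = -30 + 32 = 2)
b(t, q) = (1 + t)/(11 + q) (b(t, q) = (t + 1)/(q + 11) = (1 + t)/(11 + q))
v(z) = 7*z/(11 + z) (v(z) = ((1 + 6)/(11 + z))*z = (7/(11 + z))*z = 7*z/(11 + z))
A(-45) - v(y) = (7 - 20/3*(-45)) - 7*2/(11 + 2) = (7 + 300) - 7*2/13 = 307 - 7*2/13 = 307 - 1*14/13 = 307 - 14/13 = 3977/13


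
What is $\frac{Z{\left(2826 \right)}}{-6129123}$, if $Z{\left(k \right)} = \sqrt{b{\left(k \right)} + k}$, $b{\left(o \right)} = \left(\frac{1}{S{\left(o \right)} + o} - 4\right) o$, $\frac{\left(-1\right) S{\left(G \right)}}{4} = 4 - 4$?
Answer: $- \frac{i \sqrt{173}}{875589} \approx - 1.5022 \cdot 10^{-5} i$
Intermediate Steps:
$S{\left(G \right)} = 0$ ($S{\left(G \right)} = - 4 \left(4 - 4\right) = \left(-4\right) 0 = 0$)
$b{\left(o \right)} = o \left(-4 + \frac{1}{o}\right)$ ($b{\left(o \right)} = \left(\frac{1}{0 + o} - 4\right) o = \left(\frac{1}{o} - 4\right) o = \left(-4 + \frac{1}{o}\right) o = o \left(-4 + \frac{1}{o}\right)$)
$Z{\left(k \right)} = \sqrt{1 - 3 k}$ ($Z{\left(k \right)} = \sqrt{\left(1 - 4 k\right) + k} = \sqrt{1 - 3 k}$)
$\frac{Z{\left(2826 \right)}}{-6129123} = \frac{\sqrt{1 - 8478}}{-6129123} = \sqrt{1 - 8478} \left(- \frac{1}{6129123}\right) = \sqrt{-8477} \left(- \frac{1}{6129123}\right) = 7 i \sqrt{173} \left(- \frac{1}{6129123}\right) = - \frac{i \sqrt{173}}{875589}$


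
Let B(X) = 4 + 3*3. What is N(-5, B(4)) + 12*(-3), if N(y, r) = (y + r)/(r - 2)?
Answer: -388/11 ≈ -35.273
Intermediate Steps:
B(X) = 13 (B(X) = 4 + 9 = 13)
N(y, r) = (r + y)/(-2 + r)
N(-5, B(4)) + 12*(-3) = (13 - 5)/(-2 + 13) + 12*(-3) = 8/11 - 36 = -388/11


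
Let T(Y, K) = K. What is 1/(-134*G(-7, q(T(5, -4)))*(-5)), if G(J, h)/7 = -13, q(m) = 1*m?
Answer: -1/60970 ≈ -1.6402e-5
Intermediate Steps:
q(m) = m
G(J, h) = -91 (G(J, h) = 7*(-13) = -91)
1/(-134*G(-7, q(T(5, -4)))*(-5)) = 1/(-134*(-91)*(-5)) = 1/(12194*(-5)) = 1/(-60970) = -1/60970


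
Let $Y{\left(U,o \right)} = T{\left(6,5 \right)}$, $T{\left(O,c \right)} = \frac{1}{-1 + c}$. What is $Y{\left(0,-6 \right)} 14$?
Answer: $\frac{7}{2} \approx 3.5$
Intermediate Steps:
$Y{\left(U,o \right)} = \frac{1}{4}$ ($Y{\left(U,o \right)} = \frac{1}{-1 + 5} = \frac{1}{4}$)
$Y{\left(0,-6 \right)} 14 = \frac{1}{4} \cdot 14 = \frac{7}{2}$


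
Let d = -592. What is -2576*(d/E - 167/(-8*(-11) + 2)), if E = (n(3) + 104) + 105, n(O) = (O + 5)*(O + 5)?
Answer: 6064088/585 ≈ 10366.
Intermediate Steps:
n(O) = (5 + O)² (n(O) = (5 + O)*(5 + O) = (5 + O)²)
E = 273 (E = ((5 + 3)² + 104) + 105 = (8² + 104) + 105 = (64 + 104) + 105 = 168 + 105 = 273)
-2576*(d/E - 167/(-8*(-11) + 2)) = -2576*(-592/273 - 167/(-8*(-11) + 2)) = -2576*(-592*1/273 - 167/(88 + 2)) = -2576*(-592/273 - 167/90) = -2576*(-32957/8190) = 6064088/585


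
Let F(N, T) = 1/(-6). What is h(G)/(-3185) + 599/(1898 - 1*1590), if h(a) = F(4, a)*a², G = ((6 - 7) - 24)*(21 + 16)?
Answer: 3928277/84084 ≈ 46.719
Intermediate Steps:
F(N, T) = -⅙
G = -925 (G = (-1 - 24)*37 = -25*37 = -925)
h(a) = -a²/6
h(G)/(-3185) + 599/(1898 - 1*1590) = -⅙*(-925)²/(-3185) + 599/(1898 - 1*1590) = -⅙*855625*(-1/3185) + 599/(1898 - 1590) = -855625/6*(-1/3185) + 599/308 = 171125/3822 + 599*(1/308) = 171125/3822 + 599/308 = 3928277/84084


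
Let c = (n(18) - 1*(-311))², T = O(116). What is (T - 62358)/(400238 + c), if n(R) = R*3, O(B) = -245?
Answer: -62603/533463 ≈ -0.11735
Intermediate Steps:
n(R) = 3*R
T = -245
c = 133225 (c = (3*18 - 1*(-311))² = (54 + 311)² = 365² = 133225)
(T - 62358)/(400238 + c) = (-245 - 62358)/(400238 + 133225) = -62603/533463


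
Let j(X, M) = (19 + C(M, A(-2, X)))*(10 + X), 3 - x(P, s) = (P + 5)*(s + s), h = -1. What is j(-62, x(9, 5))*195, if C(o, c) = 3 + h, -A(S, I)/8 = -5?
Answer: -212940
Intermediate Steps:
A(S, I) = 40 (A(S, I) = -8*(-5) = 40)
x(P, s) = 3 - 2*s*(5 + P) (x(P, s) = 3 - (P + 5)*(s + s) = 3 - (5 + P)*2*s = 3 - 2*s*(5 + P))
C(o, c) = 2 (C(o, c) = 3 - 1 = 2)
j(X, M) = 210 + 21*X (j(X, M) = (19 + 2)*(10 + X) = 21*(10 + X) = 210 + 21*X)
j(-62, x(9, 5))*195 = (210 + 21*(-62))*195 = (210 - 1302)*195 = -1092*195 = -212940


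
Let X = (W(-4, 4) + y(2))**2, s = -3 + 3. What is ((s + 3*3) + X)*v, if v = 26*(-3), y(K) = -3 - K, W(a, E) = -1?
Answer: -3510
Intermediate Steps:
s = 0
X = 36 (X = (-1 + (-3 - 1*2))**2 = (-1 + (-3 - 2))**2 = (-1 - 5)**2 = (-6)**2 = 36)
v = -78
((s + 3*3) + X)*v = ((0 + 3*3) + 36)*(-78) = ((0 + 9) + 36)*(-78) = (9 + 36)*(-78) = 45*(-78) = -3510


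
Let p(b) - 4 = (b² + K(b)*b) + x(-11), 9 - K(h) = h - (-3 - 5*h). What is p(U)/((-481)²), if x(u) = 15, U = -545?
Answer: -1488376/231361 ≈ -6.4331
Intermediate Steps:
K(h) = 6 - 6*h (K(h) = 9 - (h - (-3 - 5*h)) = 9 - (h + (3 + 5*h)) = 9 - (3 + 6*h) = 9 + (-3 - 6*h) = 6 - 6*h)
p(b) = 19 + b² + b*(6 - 6*b) (p(b) = 4 + ((b² + (6 - 6*b)*b) + 15) = 4 + ((b² + b*(6 - 6*b)) + 15) = 4 + (15 + b² + b*(6 - 6*b)) = 19 + b² + b*(6 - 6*b))
p(U)/((-481)²) = (19 - 5*(-545)² + 6*(-545))/((-481)²) = (19 - 5*297025 - 3270)/231361 = (19 - 1485125 - 3270)*(1/231361) = -1488376*1/231361 = -1488376/231361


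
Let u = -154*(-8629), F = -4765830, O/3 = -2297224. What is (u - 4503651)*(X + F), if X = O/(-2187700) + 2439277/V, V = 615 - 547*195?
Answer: 53593462347712673231/3542070 ≈ 1.5131e+13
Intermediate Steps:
O = -6891672 (O = 3*(-2297224) = -6891672)
u = 1328866
V = -106050 (V = 615 - 106665 = -106050)
X = -46055444773/2320055850 (X = -6891672/(-2187700) + 2439277/(-106050) = -6891672*(-1/2187700) + 2439277*(-1/106050) = 1722918/546925 - 2439277/106050 = -46055444773/2320055850 ≈ -19.851)
(u - 4503651)*(X + F) = (1328866 - 4503651)*(-46055444773/2320055850 - 4765830) = -3174785*(-11057037827050273/2320055850) = 53593462347712673231/3542070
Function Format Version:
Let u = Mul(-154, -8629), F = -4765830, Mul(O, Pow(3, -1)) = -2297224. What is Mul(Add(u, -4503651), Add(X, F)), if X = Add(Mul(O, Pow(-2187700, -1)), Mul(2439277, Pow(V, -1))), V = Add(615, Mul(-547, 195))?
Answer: Rational(53593462347712673231, 3542070) ≈ 1.5131e+13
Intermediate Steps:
O = -6891672 (O = Mul(3, -2297224) = -6891672)
u = 1328866
V = -106050 (V = Add(615, -106665) = -106050)
X = Rational(-46055444773, 2320055850) (X = Add(Mul(-6891672, Pow(-2187700, -1)), Mul(2439277, Pow(-106050, -1))) = Add(Mul(-6891672, Rational(-1, 2187700)), Mul(2439277, Rational(-1, 106050))) = Add(Rational(1722918, 546925), Rational(-2439277, 106050)) = Rational(-46055444773, 2320055850) ≈ -19.851)
Mul(Add(u, -4503651), Add(X, F)) = Mul(Add(1328866, -4503651), Add(Rational(-46055444773, 2320055850), -4765830)) = Mul(-3174785, Rational(-11057037827050273, 2320055850)) = Rational(53593462347712673231, 3542070)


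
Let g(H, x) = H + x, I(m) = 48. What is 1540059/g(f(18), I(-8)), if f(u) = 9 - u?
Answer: 513353/13 ≈ 39489.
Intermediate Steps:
1540059/g(f(18), I(-8)) = 1540059/((9 - 1*18) + 48) = 1540059/((9 - 18) + 48) = 1540059/(-9 + 48) = 1540059/39 = 1540059*(1/39) = 513353/13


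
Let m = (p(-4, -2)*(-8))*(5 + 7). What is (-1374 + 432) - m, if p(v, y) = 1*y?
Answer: -1134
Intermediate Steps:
p(v, y) = y
m = 192 (m = (-2*(-8))*(5 + 7) = 16*12 = 192)
(-1374 + 432) - m = (-1374 + 432) - 1*192 = -942 - 192 = -1134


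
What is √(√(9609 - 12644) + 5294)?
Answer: √(5294 + I*√3035) ≈ 72.761 + 0.3786*I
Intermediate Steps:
√(√(9609 - 12644) + 5294) = √(√(-3035) + 5294) = √(I*√3035 + 5294) = √(5294 + I*√3035)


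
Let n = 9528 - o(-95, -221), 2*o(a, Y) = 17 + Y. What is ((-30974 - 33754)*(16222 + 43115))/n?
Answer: -213375852/535 ≈ -3.9883e+5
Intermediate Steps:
o(a, Y) = 17/2 + Y/2 (o(a, Y) = (17 + Y)/2 = 17/2 + Y/2)
n = 9630 (n = 9528 - (17/2 + (½)*(-221)) = 9528 - (17/2 - 221/2) = 9528 - 1*(-102) = 9528 + 102 = 9630)
((-30974 - 33754)*(16222 + 43115))/n = ((-30974 - 33754)*(16222 + 43115))/9630 = -64728*59337*(1/9630) = -3840765336*1/9630 = -213375852/535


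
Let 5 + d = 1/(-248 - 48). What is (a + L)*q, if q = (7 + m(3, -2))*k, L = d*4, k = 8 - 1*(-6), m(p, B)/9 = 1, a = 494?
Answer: 3928400/37 ≈ 1.0617e+5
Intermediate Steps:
d = -1481/296 (d = -5 + 1/(-248 - 48) = -5 + 1/(-296) = -5 - 1/296 = -1481/296 ≈ -5.0034)
m(p, B) = 9 (m(p, B) = 9*1 = 9)
k = 14 (k = 8 + 6 = 14)
L = -1481/74 (L = -1481/296*4 = -1481/74 ≈ -20.014)
q = 224 (q = (7 + 9)*14 = 16*14 = 224)
(a + L)*q = (494 - 1481/74)*224 = (35075/74)*224 = 3928400/37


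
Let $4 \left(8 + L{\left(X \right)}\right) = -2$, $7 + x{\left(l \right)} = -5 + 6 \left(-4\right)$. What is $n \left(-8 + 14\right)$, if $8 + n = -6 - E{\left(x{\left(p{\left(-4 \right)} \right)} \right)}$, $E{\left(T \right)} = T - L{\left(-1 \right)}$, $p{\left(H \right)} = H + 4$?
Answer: $81$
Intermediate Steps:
$p{\left(H \right)} = 4 + H$
$x{\left(l \right)} = -36$ ($x{\left(l \right)} = -7 + \left(-5 + 6 \left(-4\right)\right) = -7 - 29 = -36$)
$L{\left(X \right)} = - \frac{17}{2}$ ($L{\left(X \right)} = -8 + \frac{1}{4} \left(-2\right) = -8 - \frac{1}{2} = - \frac{17}{2}$)
$E{\left(T \right)} = \frac{17}{2} + T$ ($E{\left(T \right)} = T - - \frac{17}{2} = T + \frac{17}{2} = \frac{17}{2} + T$)
$n = \frac{27}{2}$ ($n = -8 - - \frac{43}{2} = -8 + \left(-6 + \frac{55}{2}\right) = -8 + \frac{43}{2} = \frac{27}{2} \approx 13.5$)
$n \left(-8 + 14\right) = \frac{27 \left(-8 + 14\right)}{2} = \frac{27}{2} \cdot 6 = 81$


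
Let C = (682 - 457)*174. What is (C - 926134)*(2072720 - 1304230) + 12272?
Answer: -681638321888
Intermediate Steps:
C = 39150 (C = 225*174 = 39150)
(C - 926134)*(2072720 - 1304230) + 12272 = (39150 - 926134)*(2072720 - 1304230) + 12272 = -886984*768490 + 12272 = -681638334160 + 12272 = -681638321888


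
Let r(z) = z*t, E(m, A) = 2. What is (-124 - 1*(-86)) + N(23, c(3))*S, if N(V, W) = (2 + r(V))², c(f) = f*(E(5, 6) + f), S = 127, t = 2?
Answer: 292570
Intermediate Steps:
r(z) = 2*z (r(z) = z*2 = 2*z)
c(f) = f*(2 + f)
N(V, W) = (2 + 2*V)²
(-124 - 1*(-86)) + N(23, c(3))*S = (-124 - 1*(-86)) + (4*(1 + 23)²)*127 = (-124 + 86) + (4*24²)*127 = -38 + (4*576)*127 = -38 + 2304*127 = -38 + 292608 = 292570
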